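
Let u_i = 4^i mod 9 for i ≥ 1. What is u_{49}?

4

Computing terms: u_1 = 4; u_2 = 7; u_3 = 1; u_4 = 4.
The sequence repeats with period 3.
So u_{49} = u_{1 + ((49-1) mod 3)} = u_1 = 4.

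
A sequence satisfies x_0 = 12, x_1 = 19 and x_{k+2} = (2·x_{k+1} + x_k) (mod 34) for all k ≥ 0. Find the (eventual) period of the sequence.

We have x_0 = 12,  x_1 = 19,  x_2 = 16,  x_3 = 17,  x_4 = 16,  x_5 = 15,  x_6 = 12,  x_7 = 5,  x_8 = 22,  x_9 = 15,  x_{10} = 18,  x_{11} = 17,  x_{12} = 18,  x_{13} = 19,  x_{14} = 22,  x_{15} = 29,  x_{16} = 12,  x_{17} = 19.
The sequence repeats with period 16.

16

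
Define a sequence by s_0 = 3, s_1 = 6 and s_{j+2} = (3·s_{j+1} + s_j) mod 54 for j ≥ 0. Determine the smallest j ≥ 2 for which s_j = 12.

s_0 = 3,  s_1 = 6,  s_2 = 21,  s_3 = 15,  s_4 = 12,  s_5 = 51,  s_6 = 3,  s_7 = 6.
Since (s_6, s_7) = (s_0, s_1) = (3, 6) (two consecutive terms determine the rest), the sequence is periodic with period 6.
The value 12 first appears (with j ≥ 2) at s_4.

4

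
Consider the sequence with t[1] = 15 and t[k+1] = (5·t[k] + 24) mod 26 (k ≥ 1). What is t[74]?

21

t[1] = 15, t[2] = 21, t[3] = 25, t[4] = 19, t[5] = 15.
The sequence repeats with period 4.
(74 - 1) mod 4 = 1, so t[74] = t[2] = 21.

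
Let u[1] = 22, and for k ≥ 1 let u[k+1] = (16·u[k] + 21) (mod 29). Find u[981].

We have u[1] = 22; u[2] = 25; u[3] = 15; u[4] = 0; u[5] = 21; u[6] = 9; u[7] = 20; u[8] = 22.
Since u[8] = u[1] = 22, the sequence is periodic with period 7.
(981 - 1) mod 7 = 0, so u[981] = u[1] = 22.

22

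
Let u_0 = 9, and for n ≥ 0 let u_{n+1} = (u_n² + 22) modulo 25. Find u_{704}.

16

Computing terms: u_0 = 9; u_1 = 3; u_2 = 6; u_3 = 8; u_4 = 11; u_5 = 18; u_6 = 21; u_7 = 13; u_8 = 16; u_9 = 3.
Since u_9 = u_1 = 3, the sequence is eventually periodic: after a pre-period of length 1 it cycles with period 8.
For n ≥ 1, u_n depends only on (n - 1) mod 8. (704 - 1) mod 8 = 7, so u_{704} = u_8 = 16.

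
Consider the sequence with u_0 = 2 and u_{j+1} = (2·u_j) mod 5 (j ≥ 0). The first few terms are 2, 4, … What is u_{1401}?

4

We have u_0 = 2; u_1 = 4; u_2 = 3; u_3 = 1; u_4 = 2.
Since u_4 = u_0 = 2, the sequence is periodic with period 4.
(1401 - 0) mod 4 = 1, so u_{1401} = u_1 = 4.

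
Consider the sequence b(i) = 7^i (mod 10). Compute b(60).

Computing terms: b(1) = 7; b(2) = 9; b(3) = 3; b(4) = 1; b(5) = 7.
Since b(5) = b(1) = 7, the sequence is periodic with period 4.
(60 - 1) mod 4 = 3, so b(60) = b(4) = 1.

1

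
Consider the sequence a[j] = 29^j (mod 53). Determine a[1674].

47

a[0] = 1; a[1] = 29; a[2] = 46; a[3] = 9; a[4] = 49; a[5] = 43; a[6] = 28; a[7] = 17; a[8] = 16; a[9] = 40; a[10] = 47; a[11] = 38; a[12] = 42; a[13] = 52; a[14] = 24; a[15] = 7; a[16] = 44; a[17] = 4; a[18] = 10; a[19] = 25; a[20] = 36; a[21] = 37; a[22] = 13; a[23] = 6; a[24] = 15; a[25] = 11; a[26] = 1.
The sequence repeats with period 26.
(1674 - 0) mod 26 = 10, so a[1674] = a[10] = 47.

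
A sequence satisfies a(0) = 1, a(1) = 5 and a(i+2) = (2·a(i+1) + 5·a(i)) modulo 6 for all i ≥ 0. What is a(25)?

We have a(0) = 1; a(1) = 5; a(2) = 3; a(3) = 1; a(4) = 5.
Since (a(3), a(4)) = (a(0), a(1)) = (1, 5) (two consecutive terms determine the rest), the sequence is periodic with period 3.
So a(25) = a(0 + ((25-0) mod 3)) = a(1) = 5.

5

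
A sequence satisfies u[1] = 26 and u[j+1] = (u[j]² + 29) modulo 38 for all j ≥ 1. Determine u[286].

29

Computing terms: u[1] = 26, u[2] = 21, u[3] = 14, u[4] = 35, u[5] = 0, u[6] = 29, u[7] = 34, u[8] = 7, u[9] = 2, u[10] = 33, u[11] = 16, u[12] = 19, u[13] = 10, u[14] = 15, u[15] = 26.
The sequence repeats with period 14.
(286 - 1) mod 14 = 5, so u[286] = u[6] = 29.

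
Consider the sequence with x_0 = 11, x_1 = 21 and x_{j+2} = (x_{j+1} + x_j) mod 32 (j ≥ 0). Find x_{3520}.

Listing terms: x_0 = 11, x_1 = 21, x_2 = 0, x_3 = 21, x_4 = 21, x_5 = 10, x_6 = 31, x_7 = 9, x_8 = 8, x_9 = 17, x_{10} = 25, x_{11} = 10, x_{12} = 3, x_{13} = 13, x_{14} = 16, x_{15} = 29, x_{16} = 13, x_{17} = 10, x_{18} = 23, x_{19} = 1, x_{20} = 24, x_{21} = 25, x_{22} = 17, x_{23} = 10, x_{24} = 27, x_{25} = 5, x_{26} = 0, x_{27} = 5, x_{28} = 5, x_{29} = 10, x_{30} = 15, x_{31} = 25, x_{32} = 8, x_{33} = 1, x_{34} = 9, x_{35} = 10, x_{36} = 19, x_{37} = 29, x_{38} = 16, x_{39} = 13, x_{40} = 29, x_{41} = 10, x_{42} = 7, x_{43} = 17, x_{44} = 24, x_{45} = 9, x_{46} = 1, x_{47} = 10, x_{48} = 11, x_{49} = 21.
Since (x_{48}, x_{49}) = (x_0, x_1) = (11, 21) (two consecutive terms determine the rest), the sequence is periodic with period 48.
(3520 - 0) mod 48 = 16, so x_{3520} = x_{16} = 13.

13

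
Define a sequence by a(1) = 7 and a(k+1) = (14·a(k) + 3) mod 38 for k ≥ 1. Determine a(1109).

33

Listing terms: a(1) = 7, a(2) = 25, a(3) = 11, a(4) = 5, a(5) = 35, a(6) = 37, a(7) = 27, a(8) = 1, a(9) = 17, a(10) = 13, a(11) = 33, a(12) = 9, a(13) = 15, a(14) = 23, a(15) = 21, a(16) = 31, a(17) = 19, a(18) = 3, a(19) = 7.
Since a(19) = a(1) = 7, the sequence is periodic with period 18.
(1109 - 1) mod 18 = 10, so a(1109) = a(11) = 33.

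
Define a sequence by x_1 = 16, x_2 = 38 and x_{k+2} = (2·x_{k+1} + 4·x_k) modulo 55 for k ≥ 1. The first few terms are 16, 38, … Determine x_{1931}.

16

We have x_1 = 16, x_2 = 38, x_3 = 30, x_4 = 47, x_5 = 49, x_6 = 11, x_7 = 53, x_8 = 40, x_9 = 17, x_{10} = 29, x_{11} = 16, x_{12} = 38.
The sequence repeats with period 10.
So x_{1931} = x_{1 + ((1931-1) mod 10)} = x_1 = 16.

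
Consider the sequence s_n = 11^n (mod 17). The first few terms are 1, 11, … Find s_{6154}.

15

Computing terms: s_0 = 1; s_1 = 11; s_2 = 2; s_3 = 5; s_4 = 4; s_5 = 10; s_6 = 8; s_7 = 3; s_8 = 16; s_9 = 6; s_{10} = 15; s_{11} = 12; s_{12} = 13; s_{13} = 7; s_{14} = 9; s_{15} = 14; s_{16} = 1.
Since s_{16} = s_0 = 1, the sequence is periodic with period 16.
So s_{6154} = s_{0 + ((6154-0) mod 16)} = s_{10} = 15.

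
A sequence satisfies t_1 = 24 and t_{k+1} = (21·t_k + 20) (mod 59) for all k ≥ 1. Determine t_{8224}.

t_1 = 24,  t_2 = 52,  t_3 = 50,  t_4 = 8,  t_5 = 11,  t_6 = 15,  t_7 = 40,  t_8 = 34,  t_9 = 26,  t_{10} = 35,  t_{11} = 47,  t_{12} = 4,  t_{13} = 45,  t_{14} = 21,  t_{15} = 48,  t_{16} = 25,  t_{17} = 14,  t_{18} = 19,  t_{19} = 6,  t_{20} = 28,  t_{21} = 18,  t_{22} = 44,  t_{23} = 0,  t_{24} = 20,  t_{25} = 27,  t_{26} = 56,  t_{27} = 16,  t_{28} = 2,  t_{29} = 3,  t_{30} = 24.
The sequence repeats with period 29.
So t_{8224} = t_{1 + ((8224-1) mod 29)} = t_{17} = 14.

14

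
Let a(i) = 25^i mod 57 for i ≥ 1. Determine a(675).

We have a(1) = 25, a(2) = 55, a(3) = 7, a(4) = 4, a(5) = 43, a(6) = 49, a(7) = 28, a(8) = 16, a(9) = 1, a(10) = 25.
Since a(10) = a(1) = 25, the sequence is periodic with period 9.
So a(675) = a(1 + ((675-1) mod 9)) = a(9) = 1.

1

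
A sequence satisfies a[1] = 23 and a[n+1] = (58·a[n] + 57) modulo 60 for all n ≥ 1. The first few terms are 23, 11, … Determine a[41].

Listing terms: a[1] = 23, a[2] = 11, a[3] = 35, a[4] = 47, a[5] = 23.
The sequence repeats with period 4.
(41 - 1) mod 4 = 0, so a[41] = a[1] = 23.

23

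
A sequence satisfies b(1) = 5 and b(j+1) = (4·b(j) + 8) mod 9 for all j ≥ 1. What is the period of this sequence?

9

Listing terms: b(1) = 5,  b(2) = 1,  b(3) = 3,  b(4) = 2,  b(5) = 7,  b(6) = 0,  b(7) = 8,  b(8) = 4,  b(9) = 6,  b(10) = 5.
Since b(10) = b(1) = 5, the sequence is periodic with period 9.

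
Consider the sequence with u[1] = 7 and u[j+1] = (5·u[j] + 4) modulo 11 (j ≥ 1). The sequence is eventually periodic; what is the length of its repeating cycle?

5

Listing terms: u[1] = 7, u[2] = 6, u[3] = 1, u[4] = 9, u[5] = 5, u[6] = 7.
The sequence repeats with period 5.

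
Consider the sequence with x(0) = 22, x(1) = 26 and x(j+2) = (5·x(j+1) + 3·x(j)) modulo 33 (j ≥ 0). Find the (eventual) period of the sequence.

10

We have x(0) = 22,  x(1) = 26,  x(2) = 31,  x(3) = 2,  x(4) = 4,  x(5) = 26,  x(6) = 10,  x(7) = 29,  x(8) = 10,  x(9) = 5,  x(10) = 22,  x(11) = 26.
The sequence repeats with period 10.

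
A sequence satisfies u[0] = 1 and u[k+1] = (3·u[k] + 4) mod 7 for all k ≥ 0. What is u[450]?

Computing terms: u[0] = 1; u[1] = 0; u[2] = 4; u[3] = 2; u[4] = 3; u[5] = 6; u[6] = 1.
Since u[6] = u[0] = 1, the sequence is periodic with period 6.
(450 - 0) mod 6 = 0, so u[450] = u[0] = 1.

1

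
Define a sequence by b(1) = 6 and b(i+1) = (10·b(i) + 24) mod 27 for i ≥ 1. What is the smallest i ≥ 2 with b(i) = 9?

We have b(1) = 6,  b(2) = 3,  b(3) = 0,  b(4) = 24,  b(5) = 21,  b(6) = 18,  b(7) = 15,  b(8) = 12,  b(9) = 9,  b(10) = 6.
Since b(10) = b(1) = 6, the sequence is periodic with period 9.
The value 9 first appears (with i ≥ 2) at b(9).

9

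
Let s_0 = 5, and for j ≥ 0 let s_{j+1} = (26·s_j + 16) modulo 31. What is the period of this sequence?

6

We have s_0 = 5; s_1 = 22; s_2 = 30; s_3 = 21; s_4 = 4; s_5 = 27; s_6 = 5.
The sequence repeats with period 6.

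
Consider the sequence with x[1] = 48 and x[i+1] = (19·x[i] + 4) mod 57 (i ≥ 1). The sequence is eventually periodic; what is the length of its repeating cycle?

x[1] = 48,  x[2] = 4,  x[3] = 23,  x[4] = 42,  x[5] = 4.
Since x[5] = x[2] = 4, the sequence is eventually periodic: after a pre-period of length 1 it cycles with period 3.

3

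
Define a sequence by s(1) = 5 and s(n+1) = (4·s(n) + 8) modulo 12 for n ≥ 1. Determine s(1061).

s(1) = 5; s(2) = 4; s(3) = 0; s(4) = 8; s(5) = 4.
Since s(5) = s(2) = 4, the sequence is eventually periodic: after a pre-period of length 1 it cycles with period 3.
For n ≥ 2, s(n) depends only on (n - 2) mod 3. (1061 - 2) mod 3 = 0, so s(1061) = s(2) = 4.

4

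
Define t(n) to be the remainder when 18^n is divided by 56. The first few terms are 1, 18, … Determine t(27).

Listing terms: t(0) = 1, t(1) = 18, t(2) = 44, t(3) = 8, t(4) = 32, t(5) = 16, t(6) = 8.
Since t(6) = t(3) = 8, the sequence is eventually periodic: after a pre-period of length 3 it cycles with period 3.
For n ≥ 3, t(n) depends only on (n - 3) mod 3. (27 - 3) mod 3 = 0, so t(27) = t(3) = 8.

8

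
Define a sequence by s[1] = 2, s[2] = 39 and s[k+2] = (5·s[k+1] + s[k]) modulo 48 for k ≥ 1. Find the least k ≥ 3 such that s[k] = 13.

Computing terms: s[1] = 2; s[2] = 39; s[3] = 5; s[4] = 16; s[5] = 37; s[6] = 9; s[7] = 34; s[8] = 35; s[9] = 17; s[10] = 24; s[11] = 41; s[12] = 37; s[13] = 34; s[14] = 15; s[15] = 13; s[16] = 32; s[17] = 29; s[18] = 33; s[19] = 2; s[20] = 43; s[21] = 25; s[22] = 24; s[23] = 1; s[24] = 29; s[25] = 2; s[26] = 39.
Since (s[25], s[26]) = (s[1], s[2]) = (2, 39) (two consecutive terms determine the rest), the sequence is periodic with period 24.
The value 13 first appears (with k ≥ 3) at s[15].

15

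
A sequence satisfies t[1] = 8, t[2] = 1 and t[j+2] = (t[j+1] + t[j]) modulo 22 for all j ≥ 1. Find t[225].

Listing terms: t[1] = 8; t[2] = 1; t[3] = 9; t[4] = 10; t[5] = 19; t[6] = 7; t[7] = 4; t[8] = 11; t[9] = 15; t[10] = 4; t[11] = 19; t[12] = 1; t[13] = 20; t[14] = 21; t[15] = 19; t[16] = 18; t[17] = 15; t[18] = 11; t[19] = 4; t[20] = 15; t[21] = 19; t[22] = 12; t[23] = 9; t[24] = 21; t[25] = 8; t[26] = 7; t[27] = 15; t[28] = 0; t[29] = 15; t[30] = 15; t[31] = 8; t[32] = 1.
Since (t[31], t[32]) = (t[1], t[2]) = (8, 1) (two consecutive terms determine the rest), the sequence is periodic with period 30.
(225 - 1) mod 30 = 14, so t[225] = t[15] = 19.

19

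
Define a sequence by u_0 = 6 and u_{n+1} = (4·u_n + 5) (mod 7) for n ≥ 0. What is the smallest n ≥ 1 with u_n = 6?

3

We have u_0 = 6,  u_1 = 1,  u_2 = 2,  u_3 = 6.
The sequence repeats with period 3.
The value 6 next appears (with n ≥ 1) at u_3.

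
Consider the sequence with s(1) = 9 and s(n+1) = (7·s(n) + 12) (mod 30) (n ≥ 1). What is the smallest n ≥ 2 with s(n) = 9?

s(1) = 9, s(2) = 15, s(3) = 27, s(4) = 21, s(5) = 9.
The sequence repeats with period 4.
The value 9 next appears (with n ≥ 2) at s(5).

5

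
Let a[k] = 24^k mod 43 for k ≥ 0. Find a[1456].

a[0] = 1,  a[1] = 24,  a[2] = 17,  a[3] = 21,  a[4] = 31,  a[5] = 13,  a[6] = 11,  a[7] = 6,  a[8] = 15,  a[9] = 16,  a[10] = 40,  a[11] = 14,  a[12] = 35,  a[13] = 23,  a[14] = 36,  a[15] = 4,  a[16] = 10,  a[17] = 25,  a[18] = 41,  a[19] = 38,  a[20] = 9,  a[21] = 1.
Since a[21] = a[0] = 1, the sequence is periodic with period 21.
(1456 - 0) mod 21 = 7, so a[1456] = a[7] = 6.

6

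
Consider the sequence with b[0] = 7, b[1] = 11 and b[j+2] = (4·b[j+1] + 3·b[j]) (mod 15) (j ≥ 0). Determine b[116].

5

Computing terms: b[0] = 7; b[1] = 11; b[2] = 5; b[3] = 8; b[4] = 2; b[5] = 2; b[6] = 14; b[7] = 2; b[8] = 5; b[9] = 11; b[10] = 14; b[11] = 14; b[12] = 8; b[13] = 14; b[14] = 5; b[15] = 2; b[16] = 8; b[17] = 8; b[18] = 11; b[19] = 8; b[20] = 5; b[21] = 14; b[22] = 11; b[23] = 11; b[24] = 2; b[25] = 11; b[26] = 5.
Since (b[25], b[26]) = (b[1], b[2]) = (11, 5) (two consecutive terms determine the rest), the sequence is eventually periodic: after a pre-period of length 1 it cycles with period 24.
For j ≥ 1, b[j] depends only on (j - 1) mod 24. (116 - 1) mod 24 = 19, so b[116] = b[20] = 5.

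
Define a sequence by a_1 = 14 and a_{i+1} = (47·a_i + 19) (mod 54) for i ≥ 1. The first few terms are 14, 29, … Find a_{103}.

Listing terms: a_1 = 14,  a_2 = 29,  a_3 = 32,  a_4 = 11,  a_5 = 50,  a_6 = 47,  a_7 = 14.
The sequence repeats with period 6.
(103 - 1) mod 6 = 0, so a_{103} = a_1 = 14.

14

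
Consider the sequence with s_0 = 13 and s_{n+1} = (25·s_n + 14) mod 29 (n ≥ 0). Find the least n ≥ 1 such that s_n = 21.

2

s_0 = 13, s_1 = 20, s_2 = 21, s_3 = 17, s_4 = 4, s_5 = 27, s_6 = 22, s_7 = 13.
The sequence repeats with period 7.
The value 21 first appears (with n ≥ 1) at s_2.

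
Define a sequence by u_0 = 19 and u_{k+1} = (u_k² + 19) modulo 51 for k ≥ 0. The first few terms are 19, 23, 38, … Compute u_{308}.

u_0 = 19; u_1 = 23; u_2 = 38; u_3 = 35; u_4 = 20; u_5 = 11; u_6 = 38.
Since u_6 = u_2 = 38, the sequence is eventually periodic: after a pre-period of length 2 it cycles with period 4.
For k ≥ 2, u_k depends only on (k - 2) mod 4. (308 - 2) mod 4 = 2, so u_{308} = u_4 = 20.

20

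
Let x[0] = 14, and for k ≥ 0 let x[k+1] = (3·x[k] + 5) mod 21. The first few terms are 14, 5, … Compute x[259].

5

Listing terms: x[0] = 14; x[1] = 5; x[2] = 20; x[3] = 2; x[4] = 11; x[5] = 17; x[6] = 14.
The sequence repeats with period 6.
(259 - 0) mod 6 = 1, so x[259] = x[1] = 5.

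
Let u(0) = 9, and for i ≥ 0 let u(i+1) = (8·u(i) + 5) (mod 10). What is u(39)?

Computing terms: u(0) = 9, u(1) = 7, u(2) = 1, u(3) = 3, u(4) = 9.
Since u(4) = u(0) = 9, the sequence is periodic with period 4.
(39 - 0) mod 4 = 3, so u(39) = u(3) = 3.

3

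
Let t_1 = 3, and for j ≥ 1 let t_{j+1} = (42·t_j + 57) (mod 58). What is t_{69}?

Listing terms: t_1 = 3; t_2 = 9; t_3 = 29; t_4 = 57; t_5 = 15; t_6 = 49; t_7 = 27; t_8 = 31; t_9 = 25; t_{10} = 5; t_{11} = 35; t_{12} = 19; t_{13} = 43; t_{14} = 7; t_{15} = 3.
Since t_{15} = t_1 = 3, the sequence is periodic with period 14.
So t_{69} = t_{1 + ((69-1) mod 14)} = t_{13} = 43.

43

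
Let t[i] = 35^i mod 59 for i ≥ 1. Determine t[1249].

We have t[1] = 35; t[2] = 45; t[3] = 41; t[4] = 19; t[5] = 16; t[6] = 29; t[7] = 12; t[8] = 7; t[9] = 9; t[10] = 20; t[11] = 51; t[12] = 15; t[13] = 53; t[14] = 26; t[15] = 25; t[16] = 49; t[17] = 4; t[18] = 22; t[19] = 3; t[20] = 46; t[21] = 17; t[22] = 5; t[23] = 57; t[24] = 48; t[25] = 28; t[26] = 36; t[27] = 21; t[28] = 27; t[29] = 1; t[30] = 35.
Since t[30] = t[1] = 35, the sequence is periodic with period 29.
(1249 - 1) mod 29 = 1, so t[1249] = t[2] = 45.

45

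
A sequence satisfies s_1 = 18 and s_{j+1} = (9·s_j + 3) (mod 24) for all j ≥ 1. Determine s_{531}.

0

We have s_1 = 18; s_2 = 21; s_3 = 0; s_4 = 3; s_5 = 6; s_6 = 9; s_7 = 12; s_8 = 15; s_9 = 18.
Since s_9 = s_1 = 18, the sequence is periodic with period 8.
(531 - 1) mod 8 = 2, so s_{531} = s_3 = 0.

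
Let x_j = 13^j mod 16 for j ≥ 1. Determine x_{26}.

9

x_1 = 13,  x_2 = 9,  x_3 = 5,  x_4 = 1,  x_5 = 13.
The sequence repeats with period 4.
So x_{26} = x_{1 + ((26-1) mod 4)} = x_2 = 9.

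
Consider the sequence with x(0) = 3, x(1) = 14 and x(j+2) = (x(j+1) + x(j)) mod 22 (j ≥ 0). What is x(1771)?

We have x(0) = 3,  x(1) = 14,  x(2) = 17,  x(3) = 9,  x(4) = 4,  x(5) = 13,  x(6) = 17,  x(7) = 8,  x(8) = 3,  x(9) = 11,  x(10) = 14,  x(11) = 3,  x(12) = 17,  x(13) = 20,  x(14) = 15,  x(15) = 13,  x(16) = 6,  x(17) = 19,  x(18) = 3,  x(19) = 0,  x(20) = 3,  x(21) = 3,  x(22) = 6,  x(23) = 9,  x(24) = 15,  x(25) = 2,  x(26) = 17,  x(27) = 19,  x(28) = 14,  x(29) = 11,  x(30) = 3,  x(31) = 14.
The sequence repeats with period 30.
(1771 - 0) mod 30 = 1, so x(1771) = x(1) = 14.

14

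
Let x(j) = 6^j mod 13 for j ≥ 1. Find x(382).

Computing terms: x(1) = 6; x(2) = 10; x(3) = 8; x(4) = 9; x(5) = 2; x(6) = 12; x(7) = 7; x(8) = 3; x(9) = 5; x(10) = 4; x(11) = 11; x(12) = 1; x(13) = 6.
Since x(13) = x(1) = 6, the sequence is periodic with period 12.
So x(382) = x(1 + ((382-1) mod 12)) = x(10) = 4.

4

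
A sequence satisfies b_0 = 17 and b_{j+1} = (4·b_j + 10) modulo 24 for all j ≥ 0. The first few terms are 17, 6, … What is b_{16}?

18

Listing terms: b_0 = 17, b_1 = 6, b_2 = 10, b_3 = 2, b_4 = 18, b_5 = 10.
Since b_5 = b_2 = 10, the sequence is eventually periodic: after a pre-period of length 2 it cycles with period 3.
For j ≥ 2, b_j depends only on (j - 2) mod 3. (16 - 2) mod 3 = 2, so b_{16} = b_4 = 18.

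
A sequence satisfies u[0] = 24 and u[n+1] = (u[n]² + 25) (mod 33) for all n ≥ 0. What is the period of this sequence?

Computing terms: u[0] = 24,  u[1] = 7,  u[2] = 8,  u[3] = 23,  u[4] = 26,  u[5] = 8.
Since u[5] = u[2] = 8, the sequence is eventually periodic: after a pre-period of length 2 it cycles with period 3.

3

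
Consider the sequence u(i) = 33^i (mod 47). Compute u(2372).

Listing terms: u(1) = 33, u(2) = 8, u(3) = 29, u(4) = 17, u(5) = 44, u(6) = 42, u(7) = 23, u(8) = 7, u(9) = 43, u(10) = 9, u(11) = 15, u(12) = 25, u(13) = 26, u(14) = 12, u(15) = 20, u(16) = 2, u(17) = 19, u(18) = 16, u(19) = 11, u(20) = 34, u(21) = 41, u(22) = 37, u(23) = 46, u(24) = 14, u(25) = 39, u(26) = 18, u(27) = 30, u(28) = 3, u(29) = 5, u(30) = 24, u(31) = 40, u(32) = 4, u(33) = 38, u(34) = 32, u(35) = 22, u(36) = 21, u(37) = 35, u(38) = 27, u(39) = 45, u(40) = 28, u(41) = 31, u(42) = 36, u(43) = 13, u(44) = 6, u(45) = 10, u(46) = 1, u(47) = 33.
Since u(47) = u(1) = 33, the sequence is periodic with period 46.
(2372 - 1) mod 46 = 25, so u(2372) = u(26) = 18.

18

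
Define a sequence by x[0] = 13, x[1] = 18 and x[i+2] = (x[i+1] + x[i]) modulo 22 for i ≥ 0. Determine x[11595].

x[0] = 13,  x[1] = 18,  x[2] = 9,  x[3] = 5,  x[4] = 14,  x[5] = 19,  x[6] = 11,  x[7] = 8,  x[8] = 19,  x[9] = 5,  x[10] = 2,  x[11] = 7,  x[12] = 9,  x[13] = 16,  x[14] = 3,  x[15] = 19,  x[16] = 0,  x[17] = 19,  x[18] = 19,  x[19] = 16,  x[20] = 13,  x[21] = 7,  x[22] = 20,  x[23] = 5,  x[24] = 3,  x[25] = 8,  x[26] = 11,  x[27] = 19,  x[28] = 8,  x[29] = 5,  x[30] = 13,  x[31] = 18.
Since (x[30], x[31]) = (x[0], x[1]) = (13, 18) (two consecutive terms determine the rest), the sequence is periodic with period 30.
(11595 - 0) mod 30 = 15, so x[11595] = x[15] = 19.

19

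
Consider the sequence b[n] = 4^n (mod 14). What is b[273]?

We have b[1] = 4,  b[2] = 2,  b[3] = 8,  b[4] = 4.
The sequence repeats with period 3.
(273 - 1) mod 3 = 2, so b[273] = b[3] = 8.

8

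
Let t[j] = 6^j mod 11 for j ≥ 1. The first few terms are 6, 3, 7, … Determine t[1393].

We have t[1] = 6; t[2] = 3; t[3] = 7; t[4] = 9; t[5] = 10; t[6] = 5; t[7] = 8; t[8] = 4; t[9] = 2; t[10] = 1; t[11] = 6.
Since t[11] = t[1] = 6, the sequence is periodic with period 10.
(1393 - 1) mod 10 = 2, so t[1393] = t[3] = 7.

7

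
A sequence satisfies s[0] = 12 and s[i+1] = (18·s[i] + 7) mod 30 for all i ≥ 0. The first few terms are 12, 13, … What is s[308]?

We have s[0] = 12, s[1] = 13, s[2] = 1, s[3] = 25, s[4] = 7, s[5] = 13.
Since s[5] = s[1] = 13, the sequence is eventually periodic: after a pre-period of length 1 it cycles with period 4.
For i ≥ 1, s[i] depends only on (i - 1) mod 4. (308 - 1) mod 4 = 3, so s[308] = s[4] = 7.

7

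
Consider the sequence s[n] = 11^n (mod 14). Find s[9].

1

Listing terms: s[0] = 1; s[1] = 11; s[2] = 9; s[3] = 1.
Since s[3] = s[0] = 1, the sequence is periodic with period 3.
(9 - 0) mod 3 = 0, so s[9] = s[0] = 1.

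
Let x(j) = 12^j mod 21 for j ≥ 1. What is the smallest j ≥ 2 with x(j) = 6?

3

Computing terms: x(1) = 12, x(2) = 18, x(3) = 6, x(4) = 9, x(5) = 3, x(6) = 15, x(7) = 12.
Since x(7) = x(1) = 12, the sequence is periodic with period 6.
The value 6 first appears (with j ≥ 2) at x(3).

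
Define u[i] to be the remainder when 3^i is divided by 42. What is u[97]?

3

Computing terms: u[0] = 1; u[1] = 3; u[2] = 9; u[3] = 27; u[4] = 39; u[5] = 33; u[6] = 15; u[7] = 3.
Since u[7] = u[1] = 3, the sequence is eventually periodic: after a pre-period of length 1 it cycles with period 6.
For i ≥ 1, u[i] depends only on (i - 1) mod 6. (97 - 1) mod 6 = 0, so u[97] = u[1] = 3.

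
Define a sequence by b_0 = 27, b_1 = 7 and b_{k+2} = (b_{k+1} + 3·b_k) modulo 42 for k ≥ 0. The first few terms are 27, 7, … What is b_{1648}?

19

Computing terms: b_0 = 27; b_1 = 7; b_2 = 4; b_3 = 25; b_4 = 37; b_5 = 28; b_6 = 13; b_7 = 13; b_8 = 10; b_9 = 7; b_{10} = 37; b_{11} = 16; b_{12} = 1; b_{13} = 7; b_{14} = 10; b_{15} = 31; b_{16} = 19; b_{17} = 28; b_{18} = 1; b_{19} = 1; b_{20} = 4; b_{21} = 7; b_{22} = 19; b_{23} = 40; b_{24} = 13; b_{25} = 7; b_{26} = 4.
Since (b_{25}, b_{26}) = (b_1, b_2) = (7, 4) (two consecutive terms determine the rest), the sequence is eventually periodic: after a pre-period of length 1 it cycles with period 24.
For k ≥ 1, b_k depends only on (k - 1) mod 24. (1648 - 1) mod 24 = 15, so b_{1648} = b_{16} = 19.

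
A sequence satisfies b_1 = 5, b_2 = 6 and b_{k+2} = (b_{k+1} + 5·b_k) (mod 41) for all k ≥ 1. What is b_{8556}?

15

Listing terms: b_1 = 5,  b_2 = 6,  b_3 = 31,  b_4 = 20,  b_5 = 11,  b_6 = 29,  b_7 = 2,  b_8 = 24,  b_9 = 34,  b_{10} = 31,  b_{11} = 37,  b_{12} = 28,  b_{13} = 8,  b_{14} = 25,  b_{15} = 24,  b_{16} = 26,  b_{17} = 23,  b_{18} = 30,  b_{19} = 22,  b_{20} = 8,  b_{21} = 36,  b_{22} = 35,  b_{23} = 10,  b_{24} = 21,  b_{25} = 30,  b_{26} = 12,  b_{27} = 39,  b_{28} = 17,  b_{29} = 7,  b_{30} = 10,  b_{31} = 4,  b_{32} = 13,  b_{33} = 33,  b_{34} = 16,  b_{35} = 17,  b_{36} = 15,  b_{37} = 18,  b_{38} = 11,  b_{39} = 19,  b_{40} = 33,  b_{41} = 5,  b_{42} = 6.
Since (b_{41}, b_{42}) = (b_1, b_2) = (5, 6) (two consecutive terms determine the rest), the sequence is periodic with period 40.
So b_{8556} = b_{1 + ((8556-1) mod 40)} = b_{36} = 15.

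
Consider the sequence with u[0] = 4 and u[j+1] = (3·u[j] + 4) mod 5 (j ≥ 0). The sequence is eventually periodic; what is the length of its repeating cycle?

Computing terms: u[0] = 4; u[1] = 1; u[2] = 2; u[3] = 0; u[4] = 4.
Since u[4] = u[0] = 4, the sequence is periodic with period 4.

4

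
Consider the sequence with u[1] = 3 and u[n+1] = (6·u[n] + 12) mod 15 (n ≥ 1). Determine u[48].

Computing terms: u[1] = 3, u[2] = 0, u[3] = 12, u[4] = 9, u[5] = 6, u[6] = 3.
Since u[6] = u[1] = 3, the sequence is periodic with period 5.
So u[48] = u[1 + ((48-1) mod 5)] = u[3] = 12.

12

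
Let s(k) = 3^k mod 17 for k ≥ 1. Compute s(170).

8

We have s(1) = 3,  s(2) = 9,  s(3) = 10,  s(4) = 13,  s(5) = 5,  s(6) = 15,  s(7) = 11,  s(8) = 16,  s(9) = 14,  s(10) = 8,  s(11) = 7,  s(12) = 4,  s(13) = 12,  s(14) = 2,  s(15) = 6,  s(16) = 1,  s(17) = 3.
Since s(17) = s(1) = 3, the sequence is periodic with period 16.
So s(170) = s(1 + ((170-1) mod 16)) = s(10) = 8.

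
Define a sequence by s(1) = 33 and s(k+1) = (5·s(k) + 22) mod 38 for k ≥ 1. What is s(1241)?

31

s(1) = 33, s(2) = 35, s(3) = 7, s(4) = 19, s(5) = 3, s(6) = 37, s(7) = 17, s(8) = 31, s(9) = 25, s(10) = 33.
Since s(10) = s(1) = 33, the sequence is periodic with period 9.
(1241 - 1) mod 9 = 7, so s(1241) = s(8) = 31.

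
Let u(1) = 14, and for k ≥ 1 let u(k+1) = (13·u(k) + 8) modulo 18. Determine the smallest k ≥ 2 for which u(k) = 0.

Computing terms: u(1) = 14,  u(2) = 10,  u(3) = 12,  u(4) = 2,  u(5) = 16,  u(6) = 0,  u(7) = 8,  u(8) = 4,  u(9) = 6,  u(10) = 14.
Since u(10) = u(1) = 14, the sequence is periodic with period 9.
The value 0 first appears (with k ≥ 2) at u(6).

6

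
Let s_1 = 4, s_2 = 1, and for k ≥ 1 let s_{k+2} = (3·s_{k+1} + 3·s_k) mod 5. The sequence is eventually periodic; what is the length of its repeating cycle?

Computing terms: s_1 = 4, s_2 = 1, s_3 = 0, s_4 = 3, s_5 = 4, s_6 = 1.
Since (s_5, s_6) = (s_1, s_2) = (4, 1) (two consecutive terms determine the rest), the sequence is periodic with period 4.

4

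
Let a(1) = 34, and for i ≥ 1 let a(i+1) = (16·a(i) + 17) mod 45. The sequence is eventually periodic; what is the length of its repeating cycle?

45

a(1) = 34,  a(2) = 21,  a(3) = 38,  a(4) = 40,  a(5) = 27,  a(6) = 44,  a(7) = 1,  a(8) = 33,  a(9) = 5,  a(10) = 7,  a(11) = 39,  a(12) = 11,  a(13) = 13,  a(14) = 0,  a(15) = 17,  a(16) = 19,  a(17) = 6,  a(18) = 23,  a(19) = 25,  a(20) = 12,  a(21) = 29,  a(22) = 31,  a(23) = 18,  a(24) = 35,  a(25) = 37,  a(26) = 24,  a(27) = 41,  a(28) = 43,  a(29) = 30,  a(30) = 2,  a(31) = 4,  a(32) = 36,  a(33) = 8,  a(34) = 10,  a(35) = 42,  a(36) = 14,  a(37) = 16,  a(38) = 3,  a(39) = 20,  a(40) = 22,  a(41) = 9,  a(42) = 26,  a(43) = 28,  a(44) = 15,  a(45) = 32,  a(46) = 34.
The sequence repeats with period 45.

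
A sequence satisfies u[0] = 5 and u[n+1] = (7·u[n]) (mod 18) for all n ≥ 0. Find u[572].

11

Computing terms: u[0] = 5; u[1] = 17; u[2] = 11; u[3] = 5.
The sequence repeats with period 3.
So u[572] = u[0 + ((572-0) mod 3)] = u[2] = 11.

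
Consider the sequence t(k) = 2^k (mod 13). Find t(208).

We have t(1) = 2, t(2) = 4, t(3) = 8, t(4) = 3, t(5) = 6, t(6) = 12, t(7) = 11, t(8) = 9, t(9) = 5, t(10) = 10, t(11) = 7, t(12) = 1, t(13) = 2.
Since t(13) = t(1) = 2, the sequence is periodic with period 12.
(208 - 1) mod 12 = 3, so t(208) = t(4) = 3.

3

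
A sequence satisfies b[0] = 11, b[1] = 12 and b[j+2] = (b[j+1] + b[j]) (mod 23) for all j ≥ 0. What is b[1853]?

We have b[0] = 11; b[1] = 12; b[2] = 0; b[3] = 12; b[4] = 12; b[5] = 1; b[6] = 13; b[7] = 14; b[8] = 4; b[9] = 18; b[10] = 22; b[11] = 17; b[12] = 16; b[13] = 10; b[14] = 3; b[15] = 13; b[16] = 16; b[17] = 6; b[18] = 22; b[19] = 5; b[20] = 4; b[21] = 9; b[22] = 13; b[23] = 22; b[24] = 12; b[25] = 11; b[26] = 0; b[27] = 11; b[28] = 11; b[29] = 22; b[30] = 10; b[31] = 9; b[32] = 19; b[33] = 5; b[34] = 1; b[35] = 6; b[36] = 7; b[37] = 13; b[38] = 20; b[39] = 10; b[40] = 7; b[41] = 17; b[42] = 1; b[43] = 18; b[44] = 19; b[45] = 14; b[46] = 10; b[47] = 1; b[48] = 11; b[49] = 12.
Since (b[48], b[49]) = (b[0], b[1]) = (11, 12) (two consecutive terms determine the rest), the sequence is periodic with period 48.
(1853 - 0) mod 48 = 29, so b[1853] = b[29] = 22.

22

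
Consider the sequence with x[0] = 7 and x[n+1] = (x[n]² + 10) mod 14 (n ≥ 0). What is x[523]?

Listing terms: x[0] = 7, x[1] = 3, x[2] = 5, x[3] = 7.
The sequence repeats with period 3.
So x[523] = x[0 + ((523-0) mod 3)] = x[1] = 3.

3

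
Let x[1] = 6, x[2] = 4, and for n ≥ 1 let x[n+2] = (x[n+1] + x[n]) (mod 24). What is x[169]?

Listing terms: x[1] = 6; x[2] = 4; x[3] = 10; x[4] = 14; x[5] = 0; x[6] = 14; x[7] = 14; x[8] = 4; x[9] = 18; x[10] = 22; x[11] = 16; x[12] = 14; x[13] = 6; x[14] = 20; x[15] = 2; x[16] = 22; x[17] = 0; x[18] = 22; x[19] = 22; x[20] = 20; x[21] = 18; x[22] = 14; x[23] = 8; x[24] = 22; x[25] = 6; x[26] = 4.
The sequence repeats with period 24.
(169 - 1) mod 24 = 0, so x[169] = x[1] = 6.

6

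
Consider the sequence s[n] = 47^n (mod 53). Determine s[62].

We have s[0] = 1; s[1] = 47; s[2] = 36; s[3] = 49; s[4] = 24; s[5] = 15; s[6] = 16; s[7] = 10; s[8] = 46; s[9] = 42; s[10] = 13; s[11] = 28; s[12] = 44; s[13] = 1.
Since s[13] = s[0] = 1, the sequence is periodic with period 13.
So s[62] = s[0 + ((62-0) mod 13)] = s[10] = 13.

13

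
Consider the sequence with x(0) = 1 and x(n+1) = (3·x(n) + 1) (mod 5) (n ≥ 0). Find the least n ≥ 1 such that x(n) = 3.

Computing terms: x(0) = 1, x(1) = 4, x(2) = 3, x(3) = 0, x(4) = 1.
Since x(4) = x(0) = 1, the sequence is periodic with period 4.
The value 3 first appears (with n ≥ 1) at x(2).

2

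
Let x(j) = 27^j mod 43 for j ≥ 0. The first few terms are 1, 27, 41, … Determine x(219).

2

x(0) = 1, x(1) = 27, x(2) = 41, x(3) = 32, x(4) = 4, x(5) = 22, x(6) = 35, x(7) = 42, x(8) = 16, x(9) = 2, x(10) = 11, x(11) = 39, x(12) = 21, x(13) = 8, x(14) = 1.
The sequence repeats with period 14.
(219 - 0) mod 14 = 9, so x(219) = x(9) = 2.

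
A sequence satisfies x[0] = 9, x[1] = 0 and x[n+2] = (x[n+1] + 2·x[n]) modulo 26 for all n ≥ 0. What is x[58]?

10

We have x[0] = 9, x[1] = 0, x[2] = 18, x[3] = 18, x[4] = 2, x[5] = 12, x[6] = 16, x[7] = 14, x[8] = 20, x[9] = 22, x[10] = 10, x[11] = 2, x[12] = 22, x[13] = 0, x[14] = 18.
Since (x[13], x[14]) = (x[1], x[2]) = (0, 18) (two consecutive terms determine the rest), the sequence is eventually periodic: after a pre-period of length 1 it cycles with period 12.
For n ≥ 1, x[n] depends only on (n - 1) mod 12. (58 - 1) mod 12 = 9, so x[58] = x[10] = 10.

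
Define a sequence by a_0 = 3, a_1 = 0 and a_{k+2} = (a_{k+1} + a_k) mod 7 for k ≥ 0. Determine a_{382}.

Listing terms: a_0 = 3,  a_1 = 0,  a_2 = 3,  a_3 = 3,  a_4 = 6,  a_5 = 2,  a_6 = 1,  a_7 = 3,  a_8 = 4,  a_9 = 0,  a_{10} = 4,  a_{11} = 4,  a_{12} = 1,  a_{13} = 5,  a_{14} = 6,  a_{15} = 4,  a_{16} = 3,  a_{17} = 0.
The sequence repeats with period 16.
(382 - 0) mod 16 = 14, so a_{382} = a_{14} = 6.

6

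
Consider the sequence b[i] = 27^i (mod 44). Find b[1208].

b[1] = 27,  b[2] = 25,  b[3] = 15,  b[4] = 9,  b[5] = 23,  b[6] = 5,  b[7] = 3,  b[8] = 37,  b[9] = 31,  b[10] = 1,  b[11] = 27.
Since b[11] = b[1] = 27, the sequence is periodic with period 10.
So b[1208] = b[1 + ((1208-1) mod 10)] = b[8] = 37.

37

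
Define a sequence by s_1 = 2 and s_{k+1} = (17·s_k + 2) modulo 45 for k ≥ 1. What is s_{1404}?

0

We have s_1 = 2,  s_2 = 36,  s_3 = 29,  s_4 = 0,  s_5 = 2.
Since s_5 = s_1 = 2, the sequence is periodic with period 4.
So s_{1404} = s_{1 + ((1404-1) mod 4)} = s_4 = 0.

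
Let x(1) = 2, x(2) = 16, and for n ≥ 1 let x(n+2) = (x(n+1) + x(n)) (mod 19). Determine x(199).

x(1) = 2; x(2) = 16; x(3) = 18; x(4) = 15; x(5) = 14; x(6) = 10; x(7) = 5; x(8) = 15; x(9) = 1; x(10) = 16; x(11) = 17; x(12) = 14; x(13) = 12; x(14) = 7; x(15) = 0; x(16) = 7; x(17) = 7; x(18) = 14; x(19) = 2; x(20) = 16.
The sequence repeats with period 18.
So x(199) = x(1 + ((199-1) mod 18)) = x(1) = 2.

2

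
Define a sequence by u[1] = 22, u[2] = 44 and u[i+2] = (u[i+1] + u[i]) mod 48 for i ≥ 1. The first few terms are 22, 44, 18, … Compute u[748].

14

We have u[1] = 22,  u[2] = 44,  u[3] = 18,  u[4] = 14,  u[5] = 32,  u[6] = 46,  u[7] = 30,  u[8] = 28,  u[9] = 10,  u[10] = 38,  u[11] = 0,  u[12] = 38,  u[13] = 38,  u[14] = 28,  u[15] = 18,  u[16] = 46,  u[17] = 16,  u[18] = 14,  u[19] = 30,  u[20] = 44,  u[21] = 26,  u[22] = 22,  u[23] = 0,  u[24] = 22,  u[25] = 22,  u[26] = 44.
The sequence repeats with period 24.
So u[748] = u[1 + ((748-1) mod 24)] = u[4] = 14.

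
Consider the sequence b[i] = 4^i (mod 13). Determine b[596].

We have b[1] = 4,  b[2] = 3,  b[3] = 12,  b[4] = 9,  b[5] = 10,  b[6] = 1,  b[7] = 4.
Since b[7] = b[1] = 4, the sequence is periodic with period 6.
(596 - 1) mod 6 = 1, so b[596] = b[2] = 3.

3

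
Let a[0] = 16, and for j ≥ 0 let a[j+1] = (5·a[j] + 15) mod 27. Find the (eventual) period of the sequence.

18

We have a[0] = 16,  a[1] = 14,  a[2] = 4,  a[3] = 8,  a[4] = 1,  a[5] = 20,  a[6] = 7,  a[7] = 23,  a[8] = 22,  a[9] = 17,  a[10] = 19,  a[11] = 2,  a[12] = 25,  a[13] = 5,  a[14] = 13,  a[15] = 26,  a[16] = 10,  a[17] = 11,  a[18] = 16.
The sequence repeats with period 18.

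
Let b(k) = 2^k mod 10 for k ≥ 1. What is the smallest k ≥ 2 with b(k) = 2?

b(1) = 2,  b(2) = 4,  b(3) = 8,  b(4) = 6,  b(5) = 2.
Since b(5) = b(1) = 2, the sequence is periodic with period 4.
The value 2 next appears (with k ≥ 2) at b(5).

5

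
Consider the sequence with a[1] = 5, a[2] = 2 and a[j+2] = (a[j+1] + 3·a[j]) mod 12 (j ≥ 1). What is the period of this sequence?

6

Listing terms: a[1] = 5; a[2] = 2; a[3] = 5; a[4] = 11; a[5] = 2; a[6] = 11; a[7] = 5; a[8] = 2.
The sequence repeats with period 6.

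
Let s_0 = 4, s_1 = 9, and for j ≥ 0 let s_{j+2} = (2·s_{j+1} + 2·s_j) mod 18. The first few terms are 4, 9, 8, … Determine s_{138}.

16

Computing terms: s_0 = 4, s_1 = 9, s_2 = 8, s_3 = 16, s_4 = 12, s_5 = 2, s_6 = 10, s_7 = 6, s_8 = 14, s_9 = 4, s_{10} = 0, s_{11} = 8, s_{12} = 16.
Since (s_{11}, s_{12}) = (s_2, s_3) = (8, 16) (two consecutive terms determine the rest), the sequence is eventually periodic: after a pre-period of length 2 it cycles with period 9.
For j ≥ 2, s_j depends only on (j - 2) mod 9. (138 - 2) mod 9 = 1, so s_{138} = s_3 = 16.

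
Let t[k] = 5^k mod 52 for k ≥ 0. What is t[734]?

Computing terms: t[0] = 1, t[1] = 5, t[2] = 25, t[3] = 21, t[4] = 1.
Since t[4] = t[0] = 1, the sequence is periodic with period 4.
(734 - 0) mod 4 = 2, so t[734] = t[2] = 25.

25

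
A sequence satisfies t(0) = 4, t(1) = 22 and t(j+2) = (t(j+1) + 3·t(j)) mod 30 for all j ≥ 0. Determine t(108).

Listing terms: t(0) = 4, t(1) = 22, t(2) = 4, t(3) = 10, t(4) = 22, t(5) = 22, t(6) = 28, t(7) = 4, t(8) = 28, t(9) = 10, t(10) = 4, t(11) = 4, t(12) = 16, t(13) = 28, t(14) = 16, t(15) = 10, t(16) = 28, t(17) = 28, t(18) = 22, t(19) = 16, t(20) = 22, t(21) = 10, t(22) = 16, t(23) = 16, t(24) = 4, t(25) = 22.
Since (t(24), t(25)) = (t(0), t(1)) = (4, 22) (two consecutive terms determine the rest), the sequence is periodic with period 24.
(108 - 0) mod 24 = 12, so t(108) = t(12) = 16.

16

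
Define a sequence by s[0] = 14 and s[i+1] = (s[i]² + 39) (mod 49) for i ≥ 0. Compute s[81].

Computing terms: s[0] = 14; s[1] = 39; s[2] = 41; s[3] = 5; s[4] = 15; s[5] = 19; s[6] = 8; s[7] = 5.
Since s[7] = s[3] = 5, the sequence is eventually periodic: after a pre-period of length 3 it cycles with period 4.
For i ≥ 3, s[i] depends only on (i - 3) mod 4. (81 - 3) mod 4 = 2, so s[81] = s[5] = 19.

19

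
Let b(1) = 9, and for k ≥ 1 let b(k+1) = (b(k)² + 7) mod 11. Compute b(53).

8

b(1) = 9,  b(2) = 0,  b(3) = 7,  b(4) = 1,  b(5) = 8,  b(6) = 5,  b(7) = 10,  b(8) = 8.
Since b(8) = b(5) = 8, the sequence is eventually periodic: after a pre-period of length 4 it cycles with period 3.
For k ≥ 5, b(k) depends only on (k - 5) mod 3. (53 - 5) mod 3 = 0, so b(53) = b(5) = 8.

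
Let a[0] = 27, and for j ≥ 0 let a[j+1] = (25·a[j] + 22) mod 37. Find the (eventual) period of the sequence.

Listing terms: a[0] = 27, a[1] = 31, a[2] = 20, a[3] = 4, a[4] = 11, a[5] = 1, a[6] = 10, a[7] = 13, a[8] = 14, a[9] = 2, a[10] = 35, a[11] = 9, a[12] = 25, a[13] = 18, a[14] = 28, a[15] = 19, a[16] = 16, a[17] = 15, a[18] = 27.
The sequence repeats with period 18.

18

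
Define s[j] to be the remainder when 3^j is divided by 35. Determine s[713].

33

Listing terms: s[1] = 3; s[2] = 9; s[3] = 27; s[4] = 11; s[5] = 33; s[6] = 29; s[7] = 17; s[8] = 16; s[9] = 13; s[10] = 4; s[11] = 12; s[12] = 1; s[13] = 3.
The sequence repeats with period 12.
(713 - 1) mod 12 = 4, so s[713] = s[5] = 33.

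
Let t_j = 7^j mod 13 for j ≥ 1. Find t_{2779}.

t_1 = 7, t_2 = 10, t_3 = 5, t_4 = 9, t_5 = 11, t_6 = 12, t_7 = 6, t_8 = 3, t_9 = 8, t_{10} = 4, t_{11} = 2, t_{12} = 1, t_{13} = 7.
Since t_{13} = t_1 = 7, the sequence is periodic with period 12.
So t_{2779} = t_{1 + ((2779-1) mod 12)} = t_7 = 6.

6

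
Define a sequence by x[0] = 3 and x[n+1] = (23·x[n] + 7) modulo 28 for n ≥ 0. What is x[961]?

20

Computing terms: x[0] = 3,  x[1] = 20,  x[2] = 19,  x[3] = 24,  x[4] = 27,  x[5] = 12,  x[6] = 3.
Since x[6] = x[0] = 3, the sequence is periodic with period 6.
So x[961] = x[0 + ((961-0) mod 6)] = x[1] = 20.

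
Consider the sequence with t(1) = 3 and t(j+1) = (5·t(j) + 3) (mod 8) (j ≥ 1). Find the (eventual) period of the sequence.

Computing terms: t(1) = 3, t(2) = 2, t(3) = 5, t(4) = 4, t(5) = 7, t(6) = 6, t(7) = 1, t(8) = 0, t(9) = 3.
Since t(9) = t(1) = 3, the sequence is periodic with period 8.

8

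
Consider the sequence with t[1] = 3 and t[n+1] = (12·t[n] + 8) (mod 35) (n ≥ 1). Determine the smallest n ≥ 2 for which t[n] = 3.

13

Listing terms: t[1] = 3,  t[2] = 9,  t[3] = 11,  t[4] = 0,  t[5] = 8,  t[6] = 34,  t[7] = 31,  t[8] = 30,  t[9] = 18,  t[10] = 14,  t[11] = 1,  t[12] = 20,  t[13] = 3.
Since t[13] = t[1] = 3, the sequence is periodic with period 12.
The value 3 next appears (with n ≥ 2) at t[13].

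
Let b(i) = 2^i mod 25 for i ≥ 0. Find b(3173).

We have b(0) = 1, b(1) = 2, b(2) = 4, b(3) = 8, b(4) = 16, b(5) = 7, b(6) = 14, b(7) = 3, b(8) = 6, b(9) = 12, b(10) = 24, b(11) = 23, b(12) = 21, b(13) = 17, b(14) = 9, b(15) = 18, b(16) = 11, b(17) = 22, b(18) = 19, b(19) = 13, b(20) = 1.
Since b(20) = b(0) = 1, the sequence is periodic with period 20.
So b(3173) = b(0 + ((3173-0) mod 20)) = b(13) = 17.

17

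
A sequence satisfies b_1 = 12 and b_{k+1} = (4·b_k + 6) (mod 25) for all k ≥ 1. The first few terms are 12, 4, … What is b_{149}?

b_1 = 12, b_2 = 4, b_3 = 22, b_4 = 19, b_5 = 7, b_6 = 9, b_7 = 17, b_8 = 24, b_9 = 2, b_{10} = 14, b_{11} = 12.
Since b_{11} = b_1 = 12, the sequence is periodic with period 10.
(149 - 1) mod 10 = 8, so b_{149} = b_9 = 2.

2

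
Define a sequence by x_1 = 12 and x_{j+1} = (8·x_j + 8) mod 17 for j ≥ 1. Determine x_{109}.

10

x_1 = 12, x_2 = 2, x_3 = 7, x_4 = 13, x_5 = 10, x_6 = 3, x_7 = 15, x_8 = 9, x_9 = 12.
Since x_9 = x_1 = 12, the sequence is periodic with period 8.
(109 - 1) mod 8 = 4, so x_{109} = x_5 = 10.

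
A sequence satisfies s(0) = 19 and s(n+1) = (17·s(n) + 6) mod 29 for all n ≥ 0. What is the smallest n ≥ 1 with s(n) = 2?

2

We have s(0) = 19; s(1) = 10; s(2) = 2; s(3) = 11; s(4) = 19.
Since s(4) = s(0) = 19, the sequence is periodic with period 4.
The value 2 first appears (with n ≥ 1) at s(2).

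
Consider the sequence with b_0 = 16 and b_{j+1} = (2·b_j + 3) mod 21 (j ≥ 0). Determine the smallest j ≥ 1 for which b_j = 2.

Computing terms: b_0 = 16,  b_1 = 14,  b_2 = 10,  b_3 = 2,  b_4 = 7,  b_5 = 17,  b_6 = 16.
The sequence repeats with period 6.
The value 2 first appears (with j ≥ 1) at b_3.

3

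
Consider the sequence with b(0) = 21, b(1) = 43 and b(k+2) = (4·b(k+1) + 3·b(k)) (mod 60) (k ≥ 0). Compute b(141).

7

We have b(0) = 21, b(1) = 43, b(2) = 55, b(3) = 49, b(4) = 1, b(5) = 31, b(6) = 7, b(7) = 1, b(8) = 25, b(9) = 43, b(10) = 7, b(11) = 37, b(12) = 49, b(13) = 7, b(14) = 55, b(15) = 1, b(16) = 49, b(17) = 19, b(18) = 43, b(19) = 49, b(20) = 25, b(21) = 7, b(22) = 43, b(23) = 13, b(24) = 1, b(25) = 43, b(26) = 55.
Since (b(25), b(26)) = (b(1), b(2)) = (43, 55) (two consecutive terms determine the rest), the sequence is eventually periodic: after a pre-period of length 1 it cycles with period 24.
For k ≥ 1, b(k) depends only on (k - 1) mod 24. (141 - 1) mod 24 = 20, so b(141) = b(21) = 7.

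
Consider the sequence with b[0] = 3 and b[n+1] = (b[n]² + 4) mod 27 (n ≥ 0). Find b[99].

8

Computing terms: b[0] = 3,  b[1] = 13,  b[2] = 11,  b[3] = 17,  b[4] = 23,  b[5] = 20,  b[6] = 26,  b[7] = 5,  b[8] = 2,  b[9] = 8,  b[10] = 14,  b[11] = 11.
Since b[11] = b[2] = 11, the sequence is eventually periodic: after a pre-period of length 2 it cycles with period 9.
For n ≥ 2, b[n] depends only on (n - 2) mod 9. (99 - 2) mod 9 = 7, so b[99] = b[9] = 8.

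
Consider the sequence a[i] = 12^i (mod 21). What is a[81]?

6

a[0] = 1; a[1] = 12; a[2] = 18; a[3] = 6; a[4] = 9; a[5] = 3; a[6] = 15; a[7] = 12.
Since a[7] = a[1] = 12, the sequence is eventually periodic: after a pre-period of length 1 it cycles with period 6.
For i ≥ 1, a[i] depends only on (i - 1) mod 6. (81 - 1) mod 6 = 2, so a[81] = a[3] = 6.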